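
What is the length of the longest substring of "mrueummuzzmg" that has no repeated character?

[m] len 1
[m, r] len 2
[m, r, u] len 3
[m, r, u, e] len 4
[e, u] len 2
[e, u, m] len 3
[m] len 1
[m, u] len 2
[m, u, z] len 3
[z] len 1
[z, m] len 2
[z, m, g] len 3
Longest all-distinct length: 4.

4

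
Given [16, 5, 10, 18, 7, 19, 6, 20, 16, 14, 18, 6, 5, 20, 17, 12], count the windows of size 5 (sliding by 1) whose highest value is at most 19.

4

[16, 5, 10, 18, 7] → max 18  ≤ 19 ✓
[5, 10, 18, 7, 19] → max 19  ≤ 19 ✓
[10, 18, 7, 19, 6] → max 19  ≤ 19 ✓
[18, 7, 19, 6, 20] → max 20
[7, 19, 6, 20, 16] → max 20
[19, 6, 20, 16, 14] → max 20
[6, 20, 16, 14, 18] → max 20
[20, 16, 14, 18, 6] → max 20
[16, 14, 18, 6, 5] → max 18  ≤ 19 ✓
[14, 18, 6, 5, 20] → max 20
[18, 6, 5, 20, 17] → max 20
[6, 5, 20, 17, 12] → max 20
4 windows satisfy the condition.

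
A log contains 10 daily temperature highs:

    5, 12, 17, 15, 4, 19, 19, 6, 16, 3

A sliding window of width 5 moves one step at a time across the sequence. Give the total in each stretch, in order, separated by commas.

5 12 17 15 4 → sum 53
12 17 15 4 19 → sum 67
17 15 4 19 19 → sum 74
15 4 19 19 6 → sum 63
4 19 19 6 16 → sum 64
19 19 6 16 3 → sum 63

53, 67, 74, 63, 64, 63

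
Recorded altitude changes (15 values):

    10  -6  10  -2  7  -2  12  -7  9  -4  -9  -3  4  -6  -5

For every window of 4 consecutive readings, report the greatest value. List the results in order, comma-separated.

10 -6 10 -2 → max 10
-6 10 -2 7 → max 10
10 -2 7 -2 → max 10
-2 7 -2 12 → max 12
7 -2 12 -7 → max 12
-2 12 -7 9 → max 12
12 -7 9 -4 → max 12
-7 9 -4 -9 → max 9
9 -4 -9 -3 → max 9
-4 -9 -3 4 → max 4
-9 -3 4 -6 → max 4
-3 4 -6 -5 → max 4

10, 10, 10, 12, 12, 12, 12, 9, 9, 4, 4, 4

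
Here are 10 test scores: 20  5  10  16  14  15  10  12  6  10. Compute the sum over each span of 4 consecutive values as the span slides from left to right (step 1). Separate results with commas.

Sliding a size-4 window across the 10 values:
20 5 10 16 → sum 51
5 10 16 14 → sum 45
10 16 14 15 → sum 55
16 14 15 10 → sum 55
14 15 10 12 → sum 51
15 10 12 6 → sum 43
10 12 6 10 → sum 38

51, 45, 55, 55, 51, 43, 38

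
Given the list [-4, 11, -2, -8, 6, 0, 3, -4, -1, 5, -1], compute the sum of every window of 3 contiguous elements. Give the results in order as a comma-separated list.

-4 11 -2 → sum 5
11 -2 -8 → sum 1
-2 -8 6 → sum -4
-8 6 0 → sum -2
6 0 3 → sum 9
0 3 -4 → sum -1
3 -4 -1 → sum -2
-4 -1 5 → sum 0
-1 5 -1 → sum 3

5, 1, -4, -2, 9, -1, -2, 0, 3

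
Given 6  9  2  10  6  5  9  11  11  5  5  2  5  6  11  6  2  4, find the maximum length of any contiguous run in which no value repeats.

add 6: [6] len 1
add 9: [6, 9] len 2
add 2: [6, 9, 2] len 3
add 10: [6, 9, 2, 10] len 4
add 6 (repeat 6, move left end past it): [9, 2, 10, 6] len 4
add 5: [9, 2, 10, 6, 5] len 5
add 9 (repeat 9, move left end past it): [2, 10, 6, 5, 9] len 5
add 11: [2, 10, 6, 5, 9, 11] len 6
add 11 (repeat 11, move left end past it): [11] len 1
add 5: [11, 5] len 2
add 5 (repeat 5, move left end past it): [5] len 1
add 2: [5, 2] len 2
add 5 (repeat 5, move left end past it): [2, 5] len 2
add 6: [2, 5, 6] len 3
add 11: [2, 5, 6, 11] len 4
add 6 (repeat 6, move left end past it): [11, 6] len 2
add 2: [11, 6, 2] len 3
add 4: [11, 6, 2, 4] len 4
Longest all-distinct length: 6.

6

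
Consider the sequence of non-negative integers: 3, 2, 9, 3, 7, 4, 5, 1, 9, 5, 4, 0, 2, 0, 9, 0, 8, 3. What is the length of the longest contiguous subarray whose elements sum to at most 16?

6

Extend to the right; shrink from the left whenever the sum exceeds 16:
[3] sum 3 len 1
[3, 2] sum 5 len 2
[3, 2, 9] sum 14 len 3
[2, 9, 3] sum 14 len 3
[3, 7] sum 10 len 2
[3, 7, 4] sum 14 len 3
[7, 4, 5] sum 16 len 3
[4, 5, 1] sum 10 len 3
[5, 1, 9] sum 15 len 3
[1, 9, 5] sum 15 len 3
[5, 4] sum 9 len 2
[5, 4, 0] sum 9 len 3
[5, 4, 0, 2] sum 11 len 4
[5, 4, 0, 2, 0] sum 11 len 5
[4, 0, 2, 0, 9] sum 15 len 5
[4, 0, 2, 0, 9, 0] sum 15 len 6
[0, 8] sum 8 len 2
[0, 8, 3] sum 11 len 3
Longest length seen: 6.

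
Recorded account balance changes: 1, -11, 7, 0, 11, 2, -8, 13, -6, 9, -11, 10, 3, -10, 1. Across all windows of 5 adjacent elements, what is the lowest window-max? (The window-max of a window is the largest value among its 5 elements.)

1 -11 7 0 11 → max 11
-11 7 0 11 2 → max 11
7 0 11 2 -8 → max 11
0 11 2 -8 13 → max 13
11 2 -8 13 -6 → max 13
2 -8 13 -6 9 → max 13
-8 13 -6 9 -11 → max 13
13 -6 9 -11 10 → max 13
-6 9 -11 10 3 → max 10
9 -11 10 3 -10 → max 10
-11 10 3 -10 1 → max 10
Lowest of these is 10.

10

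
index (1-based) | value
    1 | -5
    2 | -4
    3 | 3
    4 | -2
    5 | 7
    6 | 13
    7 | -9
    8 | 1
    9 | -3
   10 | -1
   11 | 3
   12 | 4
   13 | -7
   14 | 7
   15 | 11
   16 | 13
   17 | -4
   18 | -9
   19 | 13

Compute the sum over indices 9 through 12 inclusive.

3

Elements at indices 9..12: -3, -1, 3, 4
sum(-3, -1, 3, 4) = 3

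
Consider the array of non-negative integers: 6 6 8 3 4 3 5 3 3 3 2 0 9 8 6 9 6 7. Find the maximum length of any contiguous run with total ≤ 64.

14

→ 6: sum 6, len 1
→ 6: sum 12, len 2
→ 8: sum 20, len 3
→ 3: sum 23, len 4
→ 4: sum 27, len 5
→ 3: sum 30, len 6
→ 5: sum 35, len 7
→ 3: sum 38, len 8
→ 3: sum 41, len 9
→ 3: sum 44, len 10
→ 2: sum 46, len 11
→ 0: sum 46, len 12
→ 9: sum 55, len 13
→ 8: sum 63, len 14
→ 6 (dropped 6): sum 63, len 14
→ 9 (dropped 6, 8): sum 58, len 13
→ 6: sum 64, len 14
→ 7 (dropped 3, 4): sum 64, len 13
Longest length seen: 14.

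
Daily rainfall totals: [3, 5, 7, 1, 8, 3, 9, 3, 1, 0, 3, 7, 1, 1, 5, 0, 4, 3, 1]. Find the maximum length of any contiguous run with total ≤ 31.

add 3: [3] sum 3, len 1
add 5: [3, 5] sum 8, len 2
add 7: [3, 5, 7] sum 15, len 3
add 1: [3, 5, 7, 1] sum 16, len 4
add 8: [3, 5, 7, 1, 8] sum 24, len 5
add 3: [3, 5, 7, 1, 8, 3] sum 27, len 6
add 9: [7, 1, 8, 3, 9] sum 28, len 5
add 3: [7, 1, 8, 3, 9, 3] sum 31, len 6
add 1: [1, 8, 3, 9, 3, 1] sum 25, len 6
add 0: [1, 8, 3, 9, 3, 1, 0] sum 25, len 7
add 3: [1, 8, 3, 9, 3, 1, 0, 3] sum 28, len 8
add 7: [3, 9, 3, 1, 0, 3, 7] sum 26, len 7
add 1: [3, 9, 3, 1, 0, 3, 7, 1] sum 27, len 8
add 1: [3, 9, 3, 1, 0, 3, 7, 1, 1] sum 28, len 9
add 5: [9, 3, 1, 0, 3, 7, 1, 1, 5] sum 30, len 9
add 0: [9, 3, 1, 0, 3, 7, 1, 1, 5, 0] sum 30, len 10
add 4: [3, 1, 0, 3, 7, 1, 1, 5, 0, 4] sum 25, len 10
add 3: [3, 1, 0, 3, 7, 1, 1, 5, 0, 4, 3] sum 28, len 11
add 1: [3, 1, 0, 3, 7, 1, 1, 5, 0, 4, 3, 1] sum 29, len 12
Longest length seen: 12.

12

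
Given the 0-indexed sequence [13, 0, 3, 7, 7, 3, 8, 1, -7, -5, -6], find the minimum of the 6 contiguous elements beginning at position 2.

1

Elements at indices 2..7: 3, 7, 7, 3, 8, 1
min(3, 7, 7, 3, 8, 1) = 1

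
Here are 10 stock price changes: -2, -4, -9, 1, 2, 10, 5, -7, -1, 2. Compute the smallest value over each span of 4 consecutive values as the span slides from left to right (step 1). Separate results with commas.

-9, -9, -9, 1, -7, -7, -7

Sliding a size-4 window across the 10 values:
(-2, -4, -9, 1) → min -9
(-4, -9, 1, 2) → min -9
(-9, 1, 2, 10) → min -9
(1, 2, 10, 5) → min 1
(2, 10, 5, -7) → min -7
(10, 5, -7, -1) → min -7
(5, -7, -1, 2) → min -7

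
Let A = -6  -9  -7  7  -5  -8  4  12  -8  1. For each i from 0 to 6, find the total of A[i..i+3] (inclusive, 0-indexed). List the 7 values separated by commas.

-15, -14, -13, -2, 3, 0, 9

Sliding a size-4 window across the 10 values:
[-6, -9, -7, 7] → sum -15
[-9, -7, 7, -5] → sum -14
[-7, 7, -5, -8] → sum -13
[7, -5, -8, 4] → sum -2
[-5, -8, 4, 12] → sum 3
[-8, 4, 12, -8] → sum 0
[4, 12, -8, 1] → sum 9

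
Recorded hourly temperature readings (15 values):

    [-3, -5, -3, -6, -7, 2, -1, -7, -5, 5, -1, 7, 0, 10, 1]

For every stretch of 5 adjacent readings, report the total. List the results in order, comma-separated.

[-3, -5, -3, -6, -7] → sum -24
[-5, -3, -6, -7, 2] → sum -19
[-3, -6, -7, 2, -1] → sum -15
[-6, -7, 2, -1, -7] → sum -19
[-7, 2, -1, -7, -5] → sum -18
[2, -1, -7, -5, 5] → sum -6
[-1, -7, -5, 5, -1] → sum -9
[-7, -5, 5, -1, 7] → sum -1
[-5, 5, -1, 7, 0] → sum 6
[5, -1, 7, 0, 10] → sum 21
[-1, 7, 0, 10, 1] → sum 17

-24, -19, -15, -19, -18, -6, -9, -1, 6, 21, 17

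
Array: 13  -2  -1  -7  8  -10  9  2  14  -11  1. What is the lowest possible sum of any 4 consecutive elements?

-10

Window sums for each of the 8 positions:
[13, -2, -1, -7] → sum 3
[-2, -1, -7, 8] → sum -2
[-1, -7, 8, -10] → sum -10
[-7, 8, -10, 9] → sum 0
[8, -10, 9, 2] → sum 9
[-10, 9, 2, 14] → sum 15
[9, 2, 14, -11] → sum 14
[2, 14, -11, 1] → sum 6
Lowest of these is -10.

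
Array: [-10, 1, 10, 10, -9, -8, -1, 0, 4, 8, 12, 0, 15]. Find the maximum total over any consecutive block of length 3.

Each size-3 window and its sum:
-10 1 10 → sum 1
1 10 10 → sum 21
10 10 -9 → sum 11
10 -9 -8 → sum -7
-9 -8 -1 → sum -18
-8 -1 0 → sum -9
-1 0 4 → sum 3
0 4 8 → sum 12
4 8 12 → sum 24
8 12 0 → sum 20
12 0 15 → sum 27
Maximum of these is 27.

27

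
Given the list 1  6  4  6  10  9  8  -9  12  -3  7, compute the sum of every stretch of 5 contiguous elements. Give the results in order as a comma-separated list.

Sliding a size-5 window across the 11 values:
[1, 6, 4, 6, 10] → sum 27
[6, 4, 6, 10, 9] → sum 35
[4, 6, 10, 9, 8] → sum 37
[6, 10, 9, 8, -9] → sum 24
[10, 9, 8, -9, 12] → sum 30
[9, 8, -9, 12, -3] → sum 17
[8, -9, 12, -3, 7] → sum 15

27, 35, 37, 24, 30, 17, 15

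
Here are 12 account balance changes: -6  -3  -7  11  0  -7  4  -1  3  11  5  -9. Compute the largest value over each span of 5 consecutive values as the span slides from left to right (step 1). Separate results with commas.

[-6, -3, -7, 11, 0] → max 11
[-3, -7, 11, 0, -7] → max 11
[-7, 11, 0, -7, 4] → max 11
[11, 0, -7, 4, -1] → max 11
[0, -7, 4, -1, 3] → max 4
[-7, 4, -1, 3, 11] → max 11
[4, -1, 3, 11, 5] → max 11
[-1, 3, 11, 5, -9] → max 11

11, 11, 11, 11, 4, 11, 11, 11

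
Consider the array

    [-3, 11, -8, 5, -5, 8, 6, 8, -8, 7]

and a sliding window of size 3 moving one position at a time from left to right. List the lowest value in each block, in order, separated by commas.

-8, -8, -8, -5, -5, 6, -8, -8

(-3, 11, -8) → min -8
(11, -8, 5) → min -8
(-8, 5, -5) → min -8
(5, -5, 8) → min -5
(-5, 8, 6) → min -5
(8, 6, 8) → min 6
(6, 8, -8) → min -8
(8, -8, 7) → min -8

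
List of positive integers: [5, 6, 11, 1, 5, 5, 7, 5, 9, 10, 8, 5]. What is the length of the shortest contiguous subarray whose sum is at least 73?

add 5: running sum 5 < 73
add 6: running sum 11 < 73
add 11: running sum 22 < 73
add 1: running sum 23 < 73
add 5: running sum 28 < 73
add 5: running sum 33 < 73
add 7: running sum 40 < 73
add 5: running sum 45 < 73
add 9: running sum 54 < 73
add 10: running sum 64 < 73
add 8: running sum 72 < 73
add 5: shortest ending here [5, 6, 11, 1, 5, 5, 7, 5, 9, 10, 8, 5] sum 77, len 12
Shortest qualifying length: 12.

12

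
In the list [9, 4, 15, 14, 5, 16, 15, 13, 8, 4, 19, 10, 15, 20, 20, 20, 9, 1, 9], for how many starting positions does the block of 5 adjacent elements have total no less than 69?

[9, 4, 15, 14, 5] → sum 47
[4, 15, 14, 5, 16] → sum 54
[15, 14, 5, 16, 15] → sum 65
[14, 5, 16, 15, 13] → sum 63
[5, 16, 15, 13, 8] → sum 57
[16, 15, 13, 8, 4] → sum 56
[15, 13, 8, 4, 19] → sum 59
[13, 8, 4, 19, 10] → sum 54
[8, 4, 19, 10, 15] → sum 56
[4, 19, 10, 15, 20] → sum 68
[19, 10, 15, 20, 20] → sum 84  ≥ 69 ✓
[10, 15, 20, 20, 20] → sum 85  ≥ 69 ✓
[15, 20, 20, 20, 9] → sum 84  ≥ 69 ✓
[20, 20, 20, 9, 1] → sum 70  ≥ 69 ✓
[20, 20, 9, 1, 9] → sum 59
4 windows satisfy the condition.

4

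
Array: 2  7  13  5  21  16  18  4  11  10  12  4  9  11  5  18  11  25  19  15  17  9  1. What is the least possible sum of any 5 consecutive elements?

41

Each size-5 window and its sum:
2 7 13 5 21 → sum 48
7 13 5 21 16 → sum 62
13 5 21 16 18 → sum 73
5 21 16 18 4 → sum 64
21 16 18 4 11 → sum 70
16 18 4 11 10 → sum 59
18 4 11 10 12 → sum 55
4 11 10 12 4 → sum 41
11 10 12 4 9 → sum 46
10 12 4 9 11 → sum 46
12 4 9 11 5 → sum 41
4 9 11 5 18 → sum 47
9 11 5 18 11 → sum 54
11 5 18 11 25 → sum 70
5 18 11 25 19 → sum 78
18 11 25 19 15 → sum 88
11 25 19 15 17 → sum 87
25 19 15 17 9 → sum 85
19 15 17 9 1 → sum 61
Least of these is 41.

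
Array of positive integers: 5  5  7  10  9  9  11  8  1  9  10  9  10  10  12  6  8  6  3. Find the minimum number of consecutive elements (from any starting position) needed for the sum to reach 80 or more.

9

add 5: running sum 5 < 80
add 5: running sum 10 < 80
add 7: running sum 17 < 80
add 10: running sum 27 < 80
add 9: running sum 36 < 80
add 9: running sum 45 < 80
add 11: running sum 56 < 80
add 8: running sum 64 < 80
add 1: running sum 65 < 80
add 9: running sum 74 < 80
add 10: shortest ending here [5, 5, 7, 10, 9, 9, 11, 8, 1, 9, 10] sum 84, len 11
add 9: shortest ending here [7, 10, 9, 9, 11, 8, 1, 9, 10, 9] sum 83, len 10
add 10: shortest ending here [10, 9, 9, 11, 8, 1, 9, 10, 9, 10] sum 86, len 10
add 10: shortest ending here [9, 9, 11, 8, 1, 9, 10, 9, 10, 10] sum 86, len 10
add 12: shortest ending here [11, 8, 1, 9, 10, 9, 10, 10, 12] sum 80, len 9
add 6: shortest ending here [11, 8, 1, 9, 10, 9, 10, 10, 12, 6] sum 86, len 10
add 8: shortest ending here [8, 1, 9, 10, 9, 10, 10, 12, 6, 8] sum 83, len 10
add 6: shortest ending here [9, 10, 9, 10, 10, 12, 6, 8, 6] sum 80, len 9
add 3: shortest ending here [9, 10, 9, 10, 10, 12, 6, 8, 6, 3] sum 83, len 10
Shortest qualifying length: 9.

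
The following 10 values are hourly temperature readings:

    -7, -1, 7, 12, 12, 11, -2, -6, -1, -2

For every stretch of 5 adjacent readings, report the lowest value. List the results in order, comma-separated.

-7, -1, -2, -6, -6, -6

[-7, -1, 7, 12, 12] → min -7
[-1, 7, 12, 12, 11] → min -1
[7, 12, 12, 11, -2] → min -2
[12, 12, 11, -2, -6] → min -6
[12, 11, -2, -6, -1] → min -6
[11, -2, -6, -1, -2] → min -6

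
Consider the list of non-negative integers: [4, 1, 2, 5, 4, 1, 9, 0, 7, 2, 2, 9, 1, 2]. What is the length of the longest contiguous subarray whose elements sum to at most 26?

8

[4] sum 4 len 1
[4, 1] sum 5 len 2
[4, 1, 2] sum 7 len 3
[4, 1, 2, 5] sum 12 len 4
[4, 1, 2, 5, 4] sum 16 len 5
[4, 1, 2, 5, 4, 1] sum 17 len 6
[4, 1, 2, 5, 4, 1, 9] sum 26 len 7
[4, 1, 2, 5, 4, 1, 9, 0] sum 26 len 8
[5, 4, 1, 9, 0, 7] sum 26 len 6
[4, 1, 9, 0, 7, 2] sum 23 len 6
[4, 1, 9, 0, 7, 2, 2] sum 25 len 7
[0, 7, 2, 2, 9] sum 20 len 5
[0, 7, 2, 2, 9, 1] sum 21 len 6
[0, 7, 2, 2, 9, 1, 2] sum 23 len 7
Longest length seen: 8.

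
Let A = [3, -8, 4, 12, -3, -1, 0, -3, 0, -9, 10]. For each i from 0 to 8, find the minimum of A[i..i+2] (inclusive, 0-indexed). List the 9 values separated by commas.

[3, -8, 4] → min -8
[-8, 4, 12] → min -8
[4, 12, -3] → min -3
[12, -3, -1] → min -3
[-3, -1, 0] → min -3
[-1, 0, -3] → min -3
[0, -3, 0] → min -3
[-3, 0, -9] → min -9
[0, -9, 10] → min -9

-8, -8, -3, -3, -3, -3, -3, -9, -9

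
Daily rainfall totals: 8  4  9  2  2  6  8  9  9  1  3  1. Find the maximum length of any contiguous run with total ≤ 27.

5

→ 8: sum 8, len 1
→ 4: sum 12, len 2
→ 9: sum 21, len 3
→ 2: sum 23, len 4
→ 2: sum 25, len 5
→ 6 (dropped 8): sum 23, len 5
→ 8 (dropped 4): sum 27, len 5
→ 9 (dropped 9): sum 27, len 5
→ 9 (dropped 2, 2, 6): sum 26, len 3
→ 1: sum 27, len 4
→ 3 (dropped 8): sum 22, len 4
→ 1: sum 23, len 5
Longest length seen: 5.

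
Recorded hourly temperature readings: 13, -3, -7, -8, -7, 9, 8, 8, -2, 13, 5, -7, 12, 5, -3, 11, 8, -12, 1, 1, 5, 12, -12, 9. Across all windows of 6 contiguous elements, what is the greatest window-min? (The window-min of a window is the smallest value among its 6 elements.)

(13, -3, -7, -8, -7, 9) → min -8
(-3, -7, -8, -7, 9, 8) → min -8
(-7, -8, -7, 9, 8, 8) → min -8
(-8, -7, 9, 8, 8, -2) → min -8
(-7, 9, 8, 8, -2, 13) → min -7
(9, 8, 8, -2, 13, 5) → min -2
(8, 8, -2, 13, 5, -7) → min -7
(8, -2, 13, 5, -7, 12) → min -7
(-2, 13, 5, -7, 12, 5) → min -7
(13, 5, -7, 12, 5, -3) → min -7
(5, -7, 12, 5, -3, 11) → min -7
(-7, 12, 5, -3, 11, 8) → min -7
(12, 5, -3, 11, 8, -12) → min -12
(5, -3, 11, 8, -12, 1) → min -12
(-3, 11, 8, -12, 1, 1) → min -12
(11, 8, -12, 1, 1, 5) → min -12
(8, -12, 1, 1, 5, 12) → min -12
(-12, 1, 1, 5, 12, -12) → min -12
(1, 1, 5, 12, -12, 9) → min -12
Greatest of these is -2.

-2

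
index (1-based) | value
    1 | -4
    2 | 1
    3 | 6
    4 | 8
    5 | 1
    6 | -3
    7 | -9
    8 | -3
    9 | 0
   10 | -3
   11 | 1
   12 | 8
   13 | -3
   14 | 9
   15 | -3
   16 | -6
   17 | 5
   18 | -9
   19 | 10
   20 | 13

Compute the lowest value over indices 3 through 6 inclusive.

-3

Elements at indices 3..6: 6, 8, 1, -3
min(6, 8, 1, -3) = -3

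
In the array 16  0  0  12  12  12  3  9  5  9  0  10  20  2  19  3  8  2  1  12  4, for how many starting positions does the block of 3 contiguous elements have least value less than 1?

6

16 0 0 → min 0  < 1 ✓
0 0 12 → min 0  < 1 ✓
0 12 12 → min 0  < 1 ✓
12 12 12 → min 12
12 12 3 → min 3
12 3 9 → min 3
3 9 5 → min 3
9 5 9 → min 5
5 9 0 → min 0  < 1 ✓
9 0 10 → min 0  < 1 ✓
0 10 20 → min 0  < 1 ✓
10 20 2 → min 2
20 2 19 → min 2
2 19 3 → min 2
19 3 8 → min 3
3 8 2 → min 2
8 2 1 → min 1
2 1 12 → min 1
1 12 4 → min 1
6 windows satisfy the condition.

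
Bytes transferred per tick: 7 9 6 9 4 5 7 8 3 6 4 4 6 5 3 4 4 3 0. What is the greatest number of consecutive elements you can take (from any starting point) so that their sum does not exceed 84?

Extend to the right; shrink from the left whenever the sum exceeds 84:
[7] sum 7 len 1
[7, 9] sum 16 len 2
[7, 9, 6] sum 22 len 3
[7, 9, 6, 9] sum 31 len 4
[7, 9, 6, 9, 4] sum 35 len 5
[7, 9, 6, 9, 4, 5] sum 40 len 6
[7, 9, 6, 9, 4, 5, 7] sum 47 len 7
[7, 9, 6, 9, 4, 5, 7, 8] sum 55 len 8
[7, 9, 6, 9, 4, 5, 7, 8, 3] sum 58 len 9
[7, 9, 6, 9, 4, 5, 7, 8, 3, 6] sum 64 len 10
[7, 9, 6, 9, 4, 5, 7, 8, 3, 6, 4] sum 68 len 11
[7, 9, 6, 9, 4, 5, 7, 8, 3, 6, 4, 4] sum 72 len 12
[7, 9, 6, 9, 4, 5, 7, 8, 3, 6, 4, 4, 6] sum 78 len 13
[7, 9, 6, 9, 4, 5, 7, 8, 3, 6, 4, 4, 6, 5] sum 83 len 14
[9, 6, 9, 4, 5, 7, 8, 3, 6, 4, 4, 6, 5, 3] sum 79 len 14
[9, 6, 9, 4, 5, 7, 8, 3, 6, 4, 4, 6, 5, 3, 4] sum 83 len 15
[6, 9, 4, 5, 7, 8, 3, 6, 4, 4, 6, 5, 3, 4, 4] sum 78 len 15
[6, 9, 4, 5, 7, 8, 3, 6, 4, 4, 6, 5, 3, 4, 4, 3] sum 81 len 16
[6, 9, 4, 5, 7, 8, 3, 6, 4, 4, 6, 5, 3, 4, 4, 3, 0] sum 81 len 17
Longest length seen: 17.

17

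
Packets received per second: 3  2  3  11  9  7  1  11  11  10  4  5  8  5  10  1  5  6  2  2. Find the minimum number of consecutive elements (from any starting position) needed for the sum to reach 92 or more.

12

Extend right; whenever the sum reaches 92, record the length and shrink from the left:
add 3: running sum 3 < 92
add 2: running sum 5 < 92
add 3: running sum 8 < 92
add 11: running sum 19 < 92
add 9: running sum 28 < 92
add 7: running sum 35 < 92
add 1: running sum 36 < 92
add 11: running sum 47 < 92
add 11: running sum 58 < 92
add 10: running sum 68 < 92
add 4: running sum 72 < 92
add 5: running sum 77 < 92
add 8: running sum 85 < 92
add 5: running sum 90 < 92
add 10: shortest ending here [11, 9, 7, 1, 11, 11, 10, 4, 5, 8, 5, 10] sum 92, len 12
add 1: shortest ending here [11, 9, 7, 1, 11, 11, 10, 4, 5, 8, 5, 10, 1] sum 93, len 13
add 5: shortest ending here [11, 9, 7, 1, 11, 11, 10, 4, 5, 8, 5, 10, 1, 5] sum 98, len 14
add 6: shortest ending here [9, 7, 1, 11, 11, 10, 4, 5, 8, 5, 10, 1, 5, 6] sum 93, len 14
add 2: shortest ending here [9, 7, 1, 11, 11, 10, 4, 5, 8, 5, 10, 1, 5, 6, 2] sum 95, len 15
add 2: shortest ending here [9, 7, 1, 11, 11, 10, 4, 5, 8, 5, 10, 1, 5, 6, 2, 2] sum 97, len 16
Shortest qualifying length: 12.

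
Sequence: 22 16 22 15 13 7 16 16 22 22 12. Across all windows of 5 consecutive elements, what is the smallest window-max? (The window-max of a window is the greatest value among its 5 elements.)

22 16 22 15 13 → max 22
16 22 15 13 7 → max 22
22 15 13 7 16 → max 22
15 13 7 16 16 → max 16
13 7 16 16 22 → max 22
7 16 16 22 22 → max 22
16 16 22 22 12 → max 22
Smallest of these is 16.

16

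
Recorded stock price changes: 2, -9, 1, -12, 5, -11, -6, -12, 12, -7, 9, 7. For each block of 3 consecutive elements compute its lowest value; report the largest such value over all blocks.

2 -9 1 → min -9
-9 1 -12 → min -12
1 -12 5 → min -12
-12 5 -11 → min -12
5 -11 -6 → min -11
-11 -6 -12 → min -12
-6 -12 12 → min -12
-12 12 -7 → min -12
12 -7 9 → min -7
-7 9 7 → min -7
Largest of these is -7.

-7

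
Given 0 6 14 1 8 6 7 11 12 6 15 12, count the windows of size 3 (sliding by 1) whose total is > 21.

(0, 6, 14) → sum 20
(6, 14, 1) → sum 21
(14, 1, 8) → sum 23  > 21 ✓
(1, 8, 6) → sum 15
(8, 6, 7) → sum 21
(6, 7, 11) → sum 24  > 21 ✓
(7, 11, 12) → sum 30  > 21 ✓
(11, 12, 6) → sum 29  > 21 ✓
(12, 6, 15) → sum 33  > 21 ✓
(6, 15, 12) → sum 33  > 21 ✓
6 windows satisfy the condition.

6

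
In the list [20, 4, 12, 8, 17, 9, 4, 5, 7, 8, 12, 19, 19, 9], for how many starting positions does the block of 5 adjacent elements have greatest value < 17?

20 4 12 8 17 → max 20
4 12 8 17 9 → max 17
12 8 17 9 4 → max 17
8 17 9 4 5 → max 17
17 9 4 5 7 → max 17
9 4 5 7 8 → max 9  < 17 ✓
4 5 7 8 12 → max 12  < 17 ✓
5 7 8 12 19 → max 19
7 8 12 19 19 → max 19
8 12 19 19 9 → max 19
2 windows satisfy the condition.

2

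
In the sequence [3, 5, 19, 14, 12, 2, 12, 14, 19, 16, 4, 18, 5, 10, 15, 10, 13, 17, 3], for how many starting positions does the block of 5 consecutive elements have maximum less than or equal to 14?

1

3 5 19 14 12 → max 19
5 19 14 12 2 → max 19
19 14 12 2 12 → max 19
14 12 2 12 14 → max 14  ≤ 14 ✓
12 2 12 14 19 → max 19
2 12 14 19 16 → max 19
12 14 19 16 4 → max 19
14 19 16 4 18 → max 19
19 16 4 18 5 → max 19
16 4 18 5 10 → max 18
4 18 5 10 15 → max 18
18 5 10 15 10 → max 18
5 10 15 10 13 → max 15
10 15 10 13 17 → max 17
15 10 13 17 3 → max 17
1 window satisfy the condition.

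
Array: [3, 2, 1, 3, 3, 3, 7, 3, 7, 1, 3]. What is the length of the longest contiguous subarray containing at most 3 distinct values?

[3] 1 distinct, len 1
[3, 2] 2 distinct, len 2
[3, 2, 1] 3 distinct, len 3
[3, 2, 1, 3] 3 distinct, len 4
[3, 2, 1, 3, 3] 3 distinct, len 5
[3, 2, 1, 3, 3, 3] 3 distinct, len 6
[1, 3, 3, 3, 7] 3 distinct, len 5
[1, 3, 3, 3, 7, 3] 3 distinct, len 6
[1, 3, 3, 3, 7, 3, 7] 3 distinct, len 7
[1, 3, 3, 3, 7, 3, 7, 1] 3 distinct, len 8
[1, 3, 3, 3, 7, 3, 7, 1, 3] 3 distinct, len 9
Longest length with ≤3 distinct: 9.

9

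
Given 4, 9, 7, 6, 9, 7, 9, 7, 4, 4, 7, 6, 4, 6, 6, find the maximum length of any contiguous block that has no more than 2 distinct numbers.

Extend right; when distinct count exceeds 2, shrink from the left:
add 4: window [4] (1 distinct), len 1
add 9: window [4, 9] (2 distinct), len 2
add 7: window [9, 7] (2 distinct), len 2
add 6: window [7, 6] (2 distinct), len 2
add 9: window [6, 9] (2 distinct), len 2
add 7: window [9, 7] (2 distinct), len 2
add 9: window [9, 7, 9] (2 distinct), len 3
add 7: window [9, 7, 9, 7] (2 distinct), len 4
add 4: window [7, 4] (2 distinct), len 2
add 4: window [7, 4, 4] (2 distinct), len 3
add 7: window [7, 4, 4, 7] (2 distinct), len 4
add 6: window [7, 6] (2 distinct), len 2
add 4: window [6, 4] (2 distinct), len 2
add 6: window [6, 4, 6] (2 distinct), len 3
add 6: window [6, 4, 6, 6] (2 distinct), len 4
Longest length with ≤2 distinct: 4.

4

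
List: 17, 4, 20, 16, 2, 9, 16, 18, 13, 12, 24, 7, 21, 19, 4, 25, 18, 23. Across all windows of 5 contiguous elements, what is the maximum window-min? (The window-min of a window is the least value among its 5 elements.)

12

(17, 4, 20, 16, 2) → min 2
(4, 20, 16, 2, 9) → min 2
(20, 16, 2, 9, 16) → min 2
(16, 2, 9, 16, 18) → min 2
(2, 9, 16, 18, 13) → min 2
(9, 16, 18, 13, 12) → min 9
(16, 18, 13, 12, 24) → min 12
(18, 13, 12, 24, 7) → min 7
(13, 12, 24, 7, 21) → min 7
(12, 24, 7, 21, 19) → min 7
(24, 7, 21, 19, 4) → min 4
(7, 21, 19, 4, 25) → min 4
(21, 19, 4, 25, 18) → min 4
(19, 4, 25, 18, 23) → min 4
Maximum of these is 12.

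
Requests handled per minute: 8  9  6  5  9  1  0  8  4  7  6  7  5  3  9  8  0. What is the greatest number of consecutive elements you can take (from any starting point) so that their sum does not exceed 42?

9

→ 8: sum 8, len 1
→ 9: sum 17, len 2
→ 6: sum 23, len 3
→ 5: sum 28, len 4
→ 9: sum 37, len 5
→ 1: sum 38, len 6
→ 0: sum 38, len 7
→ 8 (dropped 8): sum 38, len 7
→ 4: sum 42, len 8
→ 7 (dropped 9): sum 40, len 8
→ 6 (dropped 6): sum 40, len 8
→ 7 (dropped 5): sum 42, len 8
→ 5 (dropped 9): sum 38, len 8
→ 3: sum 41, len 9
→ 9 (dropped 1, 0, 8): sum 41, len 7
→ 8 (dropped 4, 7): sum 38, len 6
→ 0: sum 38, len 7
Longest length seen: 9.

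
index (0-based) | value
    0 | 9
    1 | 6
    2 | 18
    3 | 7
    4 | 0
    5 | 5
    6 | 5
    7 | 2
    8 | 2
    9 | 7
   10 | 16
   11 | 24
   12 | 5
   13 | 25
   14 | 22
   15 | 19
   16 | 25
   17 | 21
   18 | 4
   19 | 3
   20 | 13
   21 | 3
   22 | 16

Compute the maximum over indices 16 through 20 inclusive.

Elements at indices 16..20: 25, 21, 4, 3, 13
max(25, 21, 4, 3, 13) = 25

25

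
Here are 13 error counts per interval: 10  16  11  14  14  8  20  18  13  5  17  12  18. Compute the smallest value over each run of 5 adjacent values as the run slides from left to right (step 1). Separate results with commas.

10 16 11 14 14 → min 10
16 11 14 14 8 → min 8
11 14 14 8 20 → min 8
14 14 8 20 18 → min 8
14 8 20 18 13 → min 8
8 20 18 13 5 → min 5
20 18 13 5 17 → min 5
18 13 5 17 12 → min 5
13 5 17 12 18 → min 5

10, 8, 8, 8, 8, 5, 5, 5, 5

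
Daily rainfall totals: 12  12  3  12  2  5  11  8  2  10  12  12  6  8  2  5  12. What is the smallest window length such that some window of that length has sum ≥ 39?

Extend right; whenever the sum reaches 39, record the length and shrink from the left:
add 12: running sum 12 < 39
add 12: running sum 24 < 39
add 3: running sum 27 < 39
add 12: shortest ending here [12, 12, 3, 12] sum 39, len 4
add 2: shortest ending here [12, 12, 3, 12, 2] sum 41, len 5
add 5: shortest ending here [12, 12, 3, 12, 2, 5] sum 46, len 6
add 11: shortest ending here [12, 3, 12, 2, 5, 11] sum 45, len 6
add 8: shortest ending here [3, 12, 2, 5, 11, 8] sum 41, len 6
add 2: shortest ending here [12, 2, 5, 11, 8, 2] sum 40, len 6
add 10: shortest ending here [12, 2, 5, 11, 8, 2, 10] sum 50, len 7
add 12: shortest ending here [11, 8, 2, 10, 12] sum 43, len 5
add 12: shortest ending here [8, 2, 10, 12, 12] sum 44, len 5
add 6: shortest ending here [10, 12, 12, 6] sum 40, len 4
add 8: shortest ending here [10, 12, 12, 6, 8] sum 48, len 5
add 2: shortest ending here [12, 12, 6, 8, 2] sum 40, len 5
add 5: shortest ending here [12, 12, 6, 8, 2, 5] sum 45, len 6
add 12: shortest ending here [12, 6, 8, 2, 5, 12] sum 45, len 6
Shortest qualifying length: 4.

4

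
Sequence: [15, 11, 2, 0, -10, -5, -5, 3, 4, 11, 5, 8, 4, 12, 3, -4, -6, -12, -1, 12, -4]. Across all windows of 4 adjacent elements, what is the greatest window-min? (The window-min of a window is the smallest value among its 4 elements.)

(15, 11, 2, 0) → min 0
(11, 2, 0, -10) → min -10
(2, 0, -10, -5) → min -10
(0, -10, -5, -5) → min -10
(-10, -5, -5, 3) → min -10
(-5, -5, 3, 4) → min -5
(-5, 3, 4, 11) → min -5
(3, 4, 11, 5) → min 3
(4, 11, 5, 8) → min 4
(11, 5, 8, 4) → min 4
(5, 8, 4, 12) → min 4
(8, 4, 12, 3) → min 3
(4, 12, 3, -4) → min -4
(12, 3, -4, -6) → min -6
(3, -4, -6, -12) → min -12
(-4, -6, -12, -1) → min -12
(-6, -12, -1, 12) → min -12
(-12, -1, 12, -4) → min -12
Greatest of these is 4.

4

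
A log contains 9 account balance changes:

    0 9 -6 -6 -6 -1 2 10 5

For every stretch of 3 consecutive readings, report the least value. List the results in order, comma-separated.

Sliding a size-3 window across the 9 values:
[0, 9, -6] → min -6
[9, -6, -6] → min -6
[-6, -6, -6] → min -6
[-6, -6, -1] → min -6
[-6, -1, 2] → min -6
[-1, 2, 10] → min -1
[2, 10, 5] → min 2

-6, -6, -6, -6, -6, -1, 2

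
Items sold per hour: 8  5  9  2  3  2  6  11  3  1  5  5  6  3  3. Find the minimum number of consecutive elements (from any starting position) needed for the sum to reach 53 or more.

add 8: running sum 8 < 53
add 5: running sum 13 < 53
add 9: running sum 22 < 53
add 2: running sum 24 < 53
add 3: running sum 27 < 53
add 2: running sum 29 < 53
add 6: running sum 35 < 53
add 11: running sum 46 < 53
add 3: running sum 49 < 53
add 1: running sum 50 < 53
add 5: shortest ending here [8, 5, 9, 2, 3, 2, 6, 11, 3, 1, 5] sum 55, len 11
add 5: shortest ending here [8, 5, 9, 2, 3, 2, 6, 11, 3, 1, 5, 5] sum 60, len 12
add 6: shortest ending here [9, 2, 3, 2, 6, 11, 3, 1, 5, 5, 6] sum 53, len 11
add 3: shortest ending here [9, 2, 3, 2, 6, 11, 3, 1, 5, 5, 6, 3] sum 56, len 12
add 3: shortest ending here [9, 2, 3, 2, 6, 11, 3, 1, 5, 5, 6, 3, 3] sum 59, len 13
Shortest qualifying length: 11.

11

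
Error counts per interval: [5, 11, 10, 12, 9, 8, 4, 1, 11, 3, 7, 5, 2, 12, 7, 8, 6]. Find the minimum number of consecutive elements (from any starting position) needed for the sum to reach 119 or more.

17

add 5: running sum 5 < 119
add 11: running sum 16 < 119
add 10: running sum 26 < 119
add 12: running sum 38 < 119
add 9: running sum 47 < 119
add 8: running sum 55 < 119
add 4: running sum 59 < 119
add 1: running sum 60 < 119
add 11: running sum 71 < 119
add 3: running sum 74 < 119
add 7: running sum 81 < 119
add 5: running sum 86 < 119
add 2: running sum 88 < 119
add 12: running sum 100 < 119
add 7: running sum 107 < 119
add 8: running sum 115 < 119
end 16: [5, 11, 10, 12, 9, 8, 4, 1, 11, 3, 7, 5, 2, 12, 7, 8, 6] sum 121, len 17
Shortest qualifying length: 17.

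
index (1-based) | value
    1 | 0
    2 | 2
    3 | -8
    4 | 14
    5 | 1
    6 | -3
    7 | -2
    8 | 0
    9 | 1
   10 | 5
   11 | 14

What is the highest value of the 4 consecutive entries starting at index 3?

14

Elements at indices 3..6: -8, 14, 1, -3
max(-8, 14, 1, -3) = 14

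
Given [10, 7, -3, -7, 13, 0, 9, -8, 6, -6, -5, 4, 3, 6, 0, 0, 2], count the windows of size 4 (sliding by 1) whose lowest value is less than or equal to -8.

(10, 7, -3, -7) → min -7
(7, -3, -7, 13) → min -7
(-3, -7, 13, 0) → min -7
(-7, 13, 0, 9) → min -7
(13, 0, 9, -8) → min -8  ≤ -8 ✓
(0, 9, -8, 6) → min -8  ≤ -8 ✓
(9, -8, 6, -6) → min -8  ≤ -8 ✓
(-8, 6, -6, -5) → min -8  ≤ -8 ✓
(6, -6, -5, 4) → min -6
(-6, -5, 4, 3) → min -6
(-5, 4, 3, 6) → min -5
(4, 3, 6, 0) → min 0
(3, 6, 0, 0) → min 0
(6, 0, 0, 2) → min 0
4 windows satisfy the condition.

4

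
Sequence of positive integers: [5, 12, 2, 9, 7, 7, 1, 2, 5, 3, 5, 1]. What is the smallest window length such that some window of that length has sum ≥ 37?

5

Extend right; whenever the sum reaches 37, record the length and shrink from the left:
add 5: running sum 5 < 37
add 12: running sum 17 < 37
add 2: running sum 19 < 37
add 9: running sum 28 < 37
add 7: running sum 35 < 37
add 7: shortest ending here [12, 2, 9, 7, 7] sum 37, len 5
add 1: shortest ending here [12, 2, 9, 7, 7, 1] sum 38, len 6
add 2: shortest ending here [12, 2, 9, 7, 7, 1, 2] sum 40, len 7
add 5: shortest ending here [12, 2, 9, 7, 7, 1, 2, 5] sum 45, len 8
add 3: shortest ending here [12, 2, 9, 7, 7, 1, 2, 5, 3] sum 48, len 9
add 5: shortest ending here [9, 7, 7, 1, 2, 5, 3, 5] sum 39, len 8
add 1: shortest ending here [9, 7, 7, 1, 2, 5, 3, 5, 1] sum 40, len 9
Shortest qualifying length: 5.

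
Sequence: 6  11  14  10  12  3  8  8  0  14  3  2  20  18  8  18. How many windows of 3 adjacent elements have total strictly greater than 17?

[6, 11, 14] → sum 31  > 17 ✓
[11, 14, 10] → sum 35  > 17 ✓
[14, 10, 12] → sum 36  > 17 ✓
[10, 12, 3] → sum 25  > 17 ✓
[12, 3, 8] → sum 23  > 17 ✓
[3, 8, 8] → sum 19  > 17 ✓
[8, 8, 0] → sum 16
[8, 0, 14] → sum 22  > 17 ✓
[0, 14, 3] → sum 17
[14, 3, 2] → sum 19  > 17 ✓
[3, 2, 20] → sum 25  > 17 ✓
[2, 20, 18] → sum 40  > 17 ✓
[20, 18, 8] → sum 46  > 17 ✓
[18, 8, 18] → sum 44  > 17 ✓
12 windows satisfy the condition.

12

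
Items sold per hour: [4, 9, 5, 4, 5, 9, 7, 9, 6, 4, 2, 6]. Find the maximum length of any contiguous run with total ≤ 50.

→ 4: sum 4, len 1
→ 9: sum 13, len 2
→ 5: sum 18, len 3
→ 4: sum 22, len 4
→ 5: sum 27, len 5
→ 9: sum 36, len 6
→ 7: sum 43, len 7
→ 9 (dropped 4): sum 48, len 7
→ 6 (dropped 9): sum 45, len 7
→ 4: sum 49, len 8
→ 2 (dropped 5): sum 46, len 8
→ 6 (dropped 4): sum 48, len 8
Longest length seen: 8.

8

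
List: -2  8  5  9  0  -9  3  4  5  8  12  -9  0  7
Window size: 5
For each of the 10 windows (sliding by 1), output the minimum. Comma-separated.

-2, -9, -9, -9, -9, -9, 3, -9, -9, -9

(-2, 8, 5, 9, 0) → min -2
(8, 5, 9, 0, -9) → min -9
(5, 9, 0, -9, 3) → min -9
(9, 0, -9, 3, 4) → min -9
(0, -9, 3, 4, 5) → min -9
(-9, 3, 4, 5, 8) → min -9
(3, 4, 5, 8, 12) → min 3
(4, 5, 8, 12, -9) → min -9
(5, 8, 12, -9, 0) → min -9
(8, 12, -9, 0, 7) → min -9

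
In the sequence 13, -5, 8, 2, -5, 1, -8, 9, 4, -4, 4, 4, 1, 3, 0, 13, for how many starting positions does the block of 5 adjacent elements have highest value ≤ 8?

(13, -5, 8, 2, -5) → max 13
(-5, 8, 2, -5, 1) → max 8  ≤ 8 ✓
(8, 2, -5, 1, -8) → max 8  ≤ 8 ✓
(2, -5, 1, -8, 9) → max 9
(-5, 1, -8, 9, 4) → max 9
(1, -8, 9, 4, -4) → max 9
(-8, 9, 4, -4, 4) → max 9
(9, 4, -4, 4, 4) → max 9
(4, -4, 4, 4, 1) → max 4  ≤ 8 ✓
(-4, 4, 4, 1, 3) → max 4  ≤ 8 ✓
(4, 4, 1, 3, 0) → max 4  ≤ 8 ✓
(4, 1, 3, 0, 13) → max 13
5 windows satisfy the condition.

5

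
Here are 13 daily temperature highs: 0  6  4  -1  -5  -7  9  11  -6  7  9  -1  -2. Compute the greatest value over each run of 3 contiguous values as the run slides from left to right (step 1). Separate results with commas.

6, 6, 4, -1, 9, 11, 11, 11, 9, 9, 9

Sliding a size-3 window across the 13 values:
(0, 6, 4) → max 6
(6, 4, -1) → max 6
(4, -1, -5) → max 4
(-1, -5, -7) → max -1
(-5, -7, 9) → max 9
(-7, 9, 11) → max 11
(9, 11, -6) → max 11
(11, -6, 7) → max 11
(-6, 7, 9) → max 9
(7, 9, -1) → max 9
(9, -1, -2) → max 9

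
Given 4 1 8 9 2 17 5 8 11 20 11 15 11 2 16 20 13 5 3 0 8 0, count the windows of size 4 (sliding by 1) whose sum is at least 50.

(4, 1, 8, 9) → sum 22
(1, 8, 9, 2) → sum 20
(8, 9, 2, 17) → sum 36
(9, 2, 17, 5) → sum 33
(2, 17, 5, 8) → sum 32
(17, 5, 8, 11) → sum 41
(5, 8, 11, 20) → sum 44
(8, 11, 20, 11) → sum 50  ≥ 50 ✓
(11, 20, 11, 15) → sum 57  ≥ 50 ✓
(20, 11, 15, 11) → sum 57  ≥ 50 ✓
(11, 15, 11, 2) → sum 39
(15, 11, 2, 16) → sum 44
(11, 2, 16, 20) → sum 49
(2, 16, 20, 13) → sum 51  ≥ 50 ✓
(16, 20, 13, 5) → sum 54  ≥ 50 ✓
(20, 13, 5, 3) → sum 41
(13, 5, 3, 0) → sum 21
(5, 3, 0, 8) → sum 16
(3, 0, 8, 0) → sum 11
5 windows satisfy the condition.

5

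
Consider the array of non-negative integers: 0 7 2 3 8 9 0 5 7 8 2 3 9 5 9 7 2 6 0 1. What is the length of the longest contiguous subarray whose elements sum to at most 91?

[0] sum 0 len 1
[0, 7] sum 7 len 2
[0, 7, 2] sum 9 len 3
[0, 7, 2, 3] sum 12 len 4
[0, 7, 2, 3, 8] sum 20 len 5
[0, 7, 2, 3, 8, 9] sum 29 len 6
[0, 7, 2, 3, 8, 9, 0] sum 29 len 7
[0, 7, 2, 3, 8, 9, 0, 5] sum 34 len 8
[0, 7, 2, 3, 8, 9, 0, 5, 7] sum 41 len 9
[0, 7, 2, 3, 8, 9, 0, 5, 7, 8] sum 49 len 10
[0, 7, 2, 3, 8, 9, 0, 5, 7, 8, 2] sum 51 len 11
[0, 7, 2, 3, 8, 9, 0, 5, 7, 8, 2, 3] sum 54 len 12
[0, 7, 2, 3, 8, 9, 0, 5, 7, 8, 2, 3, 9] sum 63 len 13
[0, 7, 2, 3, 8, 9, 0, 5, 7, 8, 2, 3, 9, 5] sum 68 len 14
[0, 7, 2, 3, 8, 9, 0, 5, 7, 8, 2, 3, 9, 5, 9] sum 77 len 15
[0, 7, 2, 3, 8, 9, 0, 5, 7, 8, 2, 3, 9, 5, 9, 7] sum 84 len 16
[0, 7, 2, 3, 8, 9, 0, 5, 7, 8, 2, 3, 9, 5, 9, 7, 2] sum 86 len 17
[2, 3, 8, 9, 0, 5, 7, 8, 2, 3, 9, 5, 9, 7, 2, 6] sum 85 len 16
[2, 3, 8, 9, 0, 5, 7, 8, 2, 3, 9, 5, 9, 7, 2, 6, 0] sum 85 len 17
[2, 3, 8, 9, 0, 5, 7, 8, 2, 3, 9, 5, 9, 7, 2, 6, 0, 1] sum 86 len 18
Longest length seen: 18.

18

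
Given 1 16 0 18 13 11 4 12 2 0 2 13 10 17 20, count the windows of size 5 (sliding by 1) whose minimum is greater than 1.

3

1 16 0 18 13 → min 0
16 0 18 13 11 → min 0
0 18 13 11 4 → min 0
18 13 11 4 12 → min 4  > 1 ✓
13 11 4 12 2 → min 2  > 1 ✓
11 4 12 2 0 → min 0
4 12 2 0 2 → min 0
12 2 0 2 13 → min 0
2 0 2 13 10 → min 0
0 2 13 10 17 → min 0
2 13 10 17 20 → min 2  > 1 ✓
3 windows satisfy the condition.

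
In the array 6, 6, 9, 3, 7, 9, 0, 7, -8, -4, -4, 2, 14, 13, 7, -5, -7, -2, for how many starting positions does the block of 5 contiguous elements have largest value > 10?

(6, 6, 9, 3, 7) → max 9
(6, 9, 3, 7, 9) → max 9
(9, 3, 7, 9, 0) → max 9
(3, 7, 9, 0, 7) → max 9
(7, 9, 0, 7, -8) → max 9
(9, 0, 7, -8, -4) → max 9
(0, 7, -8, -4, -4) → max 7
(7, -8, -4, -4, 2) → max 7
(-8, -4, -4, 2, 14) → max 14  > 10 ✓
(-4, -4, 2, 14, 13) → max 14  > 10 ✓
(-4, 2, 14, 13, 7) → max 14  > 10 ✓
(2, 14, 13, 7, -5) → max 14  > 10 ✓
(14, 13, 7, -5, -7) → max 14  > 10 ✓
(13, 7, -5, -7, -2) → max 13  > 10 ✓
6 windows satisfy the condition.

6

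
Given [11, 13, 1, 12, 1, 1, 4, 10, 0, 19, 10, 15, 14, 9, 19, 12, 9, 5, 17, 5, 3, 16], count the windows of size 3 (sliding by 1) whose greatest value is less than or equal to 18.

[11, 13, 1] → max 13  ≤ 18 ✓
[13, 1, 12] → max 13  ≤ 18 ✓
[1, 12, 1] → max 12  ≤ 18 ✓
[12, 1, 1] → max 12  ≤ 18 ✓
[1, 1, 4] → max 4  ≤ 18 ✓
[1, 4, 10] → max 10  ≤ 18 ✓
[4, 10, 0] → max 10  ≤ 18 ✓
[10, 0, 19] → max 19
[0, 19, 10] → max 19
[19, 10, 15] → max 19
[10, 15, 14] → max 15  ≤ 18 ✓
[15, 14, 9] → max 15  ≤ 18 ✓
[14, 9, 19] → max 19
[9, 19, 12] → max 19
[19, 12, 9] → max 19
[12, 9, 5] → max 12  ≤ 18 ✓
[9, 5, 17] → max 17  ≤ 18 ✓
[5, 17, 5] → max 17  ≤ 18 ✓
[17, 5, 3] → max 17  ≤ 18 ✓
[5, 3, 16] → max 16  ≤ 18 ✓
14 windows satisfy the condition.

14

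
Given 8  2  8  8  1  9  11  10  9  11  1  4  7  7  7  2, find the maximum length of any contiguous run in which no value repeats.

6

add 8: [8] len 1
add 2: [8, 2] len 2
add 8 (repeat 8, move left end past it): [2, 8] len 2
add 8 (repeat 8, move left end past it): [8] len 1
add 1: [8, 1] len 2
add 9: [8, 1, 9] len 3
add 11: [8, 1, 9, 11] len 4
add 10: [8, 1, 9, 11, 10] len 5
add 9 (repeat 9, move left end past it): [11, 10, 9] len 3
add 11 (repeat 11, move left end past it): [10, 9, 11] len 3
add 1: [10, 9, 11, 1] len 4
add 4: [10, 9, 11, 1, 4] len 5
add 7: [10, 9, 11, 1, 4, 7] len 6
add 7 (repeat 7, move left end past it): [7] len 1
add 7 (repeat 7, move left end past it): [7] len 1
add 2: [7, 2] len 2
Longest all-distinct length: 6.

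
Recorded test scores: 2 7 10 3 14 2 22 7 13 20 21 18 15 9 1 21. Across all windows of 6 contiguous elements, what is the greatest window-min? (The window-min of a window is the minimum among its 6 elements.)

(2, 7, 10, 3, 14, 2) → min 2
(7, 10, 3, 14, 2, 22) → min 2
(10, 3, 14, 2, 22, 7) → min 2
(3, 14, 2, 22, 7, 13) → min 2
(14, 2, 22, 7, 13, 20) → min 2
(2, 22, 7, 13, 20, 21) → min 2
(22, 7, 13, 20, 21, 18) → min 7
(7, 13, 20, 21, 18, 15) → min 7
(13, 20, 21, 18, 15, 9) → min 9
(20, 21, 18, 15, 9, 1) → min 1
(21, 18, 15, 9, 1, 21) → min 1
Greatest of these is 9.

9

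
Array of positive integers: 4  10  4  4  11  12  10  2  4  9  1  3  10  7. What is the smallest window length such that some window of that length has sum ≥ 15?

2

Extend right; whenever the sum reaches 15, record the length and shrink from the left:
add 4: running sum 4 < 15
add 10: running sum 14 < 15
end 2: [4, 10, 4] sum 18, len 3
end 3: [10, 4, 4] sum 18, len 3
end 4: [4, 11] sum 15, len 2
end 5: [11, 12] sum 23, len 2
end 6: [12, 10] sum 22, len 2
end 7: [12, 10, 2] sum 24, len 3
end 8: [10, 2, 4] sum 16, len 3
end 9: [2, 4, 9] sum 15, len 3
end 10: [2, 4, 9, 1] sum 16, len 4
end 11: [4, 9, 1, 3] sum 17, len 4
end 12: [9, 1, 3, 10] sum 23, len 4
end 13: [10, 7] sum 17, len 2
Shortest qualifying length: 2.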